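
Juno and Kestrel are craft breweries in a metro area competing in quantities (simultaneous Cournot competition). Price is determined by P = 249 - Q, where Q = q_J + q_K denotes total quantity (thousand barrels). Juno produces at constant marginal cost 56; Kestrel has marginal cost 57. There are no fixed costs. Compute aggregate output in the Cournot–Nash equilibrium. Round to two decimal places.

128.33

Juno's profit: π_J = (249 - Q)q_J - (56q_J). Setting ∂π_J/∂q_J = 0: 193 - 2q_J - (q_K) = 0.
Kestrel's first-order condition: 192 - 2q_K - (q_J) = 0.
Best responses: q_J = (193 - q_K)/2, q_K = (192 - q_J)/2.
Substituting one into the other gives q_J = 194/3 and q_K = 191/3.
Total output Q = 194/3 + 191/3 = 385/3.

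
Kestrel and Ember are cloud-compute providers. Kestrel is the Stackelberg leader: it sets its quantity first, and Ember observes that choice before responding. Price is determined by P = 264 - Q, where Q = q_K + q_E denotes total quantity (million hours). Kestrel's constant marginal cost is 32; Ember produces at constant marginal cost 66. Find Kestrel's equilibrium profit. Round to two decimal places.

Solve by backward induction. Given q_K, the follower Ember maximises π_E = (264 - q_K - q_E)q_E - 66q_E.
Follower FOC: 198 - q_K - 2q_E = 0, so q_E(q_K) = (198 - q_K)/2.
Kestrel substitutes q_E(q_K) into its own profit: π_K = q_K(264 - q_K - (198 - q_K)/2) - 32q_K = (165 - (1/2)q_K)q_K - 32q_K.
Maximising: ∂π_K/∂q_K = 133 - q_K = 0, giving q_K = 133.
Then q_E = (198 - 133)/2 = 65/2.
Price P = 264 - 331/2 = 197/2.
Kestrel's profit: (197/2 - 32)·133 = 8844.5000.

8844.50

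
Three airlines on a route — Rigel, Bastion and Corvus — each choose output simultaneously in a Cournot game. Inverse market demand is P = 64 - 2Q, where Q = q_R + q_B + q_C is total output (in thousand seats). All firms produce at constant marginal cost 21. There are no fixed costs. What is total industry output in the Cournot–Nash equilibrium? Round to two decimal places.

A representative firm's profit is π_i = q_i(64 - 2Q) - 21q_i.
Setting ∂π_i/∂q_i = 0 with rivals' quantities fixed: 43 - 4q_i - 2·Σ_{j≠i} q_j = 0.
By symmetry each firm produces the same amount; substituting Σ_{j≠i} q_j = 2q_i yields q_i = 43/8.
Total output Q = 43/8 + 43/8 + 43/8 = 129/8.

16.13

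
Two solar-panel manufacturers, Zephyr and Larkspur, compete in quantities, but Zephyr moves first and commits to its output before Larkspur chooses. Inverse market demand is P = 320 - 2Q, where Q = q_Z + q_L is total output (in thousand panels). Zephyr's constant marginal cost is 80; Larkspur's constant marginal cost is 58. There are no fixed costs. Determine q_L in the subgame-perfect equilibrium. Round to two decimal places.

38.25

Solve by backward induction. Given q_Z, the follower Larkspur maximises π_L = (320 - 2q_Z - 2q_L)q_L - 58q_L.
Follower FOC: 262 - 2q_Z - 4q_L = 0, so q_L(q_Z) = (262 - 2q_Z)/4.
The leader anticipates this reaction. Substituting into P = 320 - 2Q gives P = 189 - q_Z, so π_Z = (189 - q_Z)q_Z - 80q_Z.
Leader FOC: 109 - 2q_Z = 0, so q_Z = 109/2.
Then q_L = (262 - 2·(109/2))/4 = 153/4.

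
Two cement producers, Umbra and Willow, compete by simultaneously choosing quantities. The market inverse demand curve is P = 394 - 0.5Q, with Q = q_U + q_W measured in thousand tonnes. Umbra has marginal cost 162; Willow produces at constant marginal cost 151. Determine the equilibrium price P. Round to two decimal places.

Umbra's profit: π_U = (394 - 0.5Q)q_U - (162q_U). Setting ∂π_U/∂q_U = 0: 232 - q_U - (1/2)(q_W) = 0.
Willow's first-order condition: 243 - q_W - (1/2)(q_U) = 0.
Rearranging gives the reaction functions q_U = (232 - (1/2)q_W) and q_W = (243 - (1/2)q_U).
Solving the pair: q_U = 442/3, q_W = 508/3.
Total output Q = 950/3, so price P = 394 - (1/2)·(950/3) = 707/3.

235.67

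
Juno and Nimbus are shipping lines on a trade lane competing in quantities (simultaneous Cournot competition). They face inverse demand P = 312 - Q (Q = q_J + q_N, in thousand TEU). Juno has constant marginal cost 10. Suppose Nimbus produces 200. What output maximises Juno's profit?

51

With the rival's output fixed at 200, Juno's profit is π_J = (312 - 200 - q_J)q_J - (10q_J) = (112 - q_J)q_J - (10q_J).
∂π_J/∂q_J = 102 - 2q_J = 0, so q_J = 51.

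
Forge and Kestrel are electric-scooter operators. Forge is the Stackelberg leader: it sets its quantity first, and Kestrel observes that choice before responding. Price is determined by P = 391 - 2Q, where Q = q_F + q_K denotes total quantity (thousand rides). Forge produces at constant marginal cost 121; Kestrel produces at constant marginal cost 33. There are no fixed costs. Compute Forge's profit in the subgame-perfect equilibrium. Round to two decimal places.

2070.25

Solve by backward induction. Given q_F, the follower Kestrel maximises π_K = (391 - 2q_F - 2q_K)q_K - 33q_K.
Follower FOC: 358 - 2q_F - 4q_K = 0, so q_K(q_F) = (358 - 2q_F)/4.
Forge substitutes q_K(q_F) into its own profit: π_F = q_F(391 - 2q_F - (358 - 2q_F)/2) - 121q_F = (212 - q_F)q_F - 121q_F.
Maximising: ∂π_F/∂q_F = 91 - 2q_F = 0, giving q_F = 91/2.
Then q_K = (358 - 2·(91/2))/4 = 267/4.
Price P = 391 - 2·(449/4) = 333/2.
Forge's profit: (333/2 - 121)·(91/2) = 2070.2500.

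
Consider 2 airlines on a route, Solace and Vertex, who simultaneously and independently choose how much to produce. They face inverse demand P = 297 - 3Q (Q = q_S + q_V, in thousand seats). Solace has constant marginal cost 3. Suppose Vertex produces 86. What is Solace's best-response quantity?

6

With the rival's output fixed at 86, Solace's profit is π_S = (297 - 3·86 - 3q_S)q_S - (3q_S) = (39 - 3q_S)q_S - (3q_S).
∂π_S/∂q_S = 36 - 6q_S = 0, so q_S = 6.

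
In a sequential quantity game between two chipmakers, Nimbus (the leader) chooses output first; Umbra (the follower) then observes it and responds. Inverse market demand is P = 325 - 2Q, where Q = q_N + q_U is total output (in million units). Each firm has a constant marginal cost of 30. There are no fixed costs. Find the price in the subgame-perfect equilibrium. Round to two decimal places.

103.75

The follower Umbra best-responds to any q_N: π_U = (325 - 2Q)q_U - 30q_U.
∂π_U/∂q_U = 295 - 2q_N - 4q_U = 0 gives the reaction function q_U = (295 - 2q_N)/4.
Nimbus substitutes q_U(q_N) into its own profit: π_N = q_N(325 - 2q_N - (295 - 2q_N)/2) - 30q_N = (355/2 - q_N)q_N - 30q_N.
The leader's first-order condition 295/2 - 2q_N = 0 yields q_N = 295/4.
Then q_U = (295 - 2·(295/4))/4 = 295/8.
Total output Q = 885/8, so price P = 325 - 2·(885/8) = 415/4.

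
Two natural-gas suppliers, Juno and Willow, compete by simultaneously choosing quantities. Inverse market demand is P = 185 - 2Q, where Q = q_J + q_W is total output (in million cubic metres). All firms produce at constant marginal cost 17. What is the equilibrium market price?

73

A representative firm's profit is π_i = q_i(185 - 2Q) - 17q_i.
Setting ∂π_i/∂q_i = 0 with rivals' quantities fixed: 168 - 4q_i - 2q_j = 0.
With identical firms every q_j equals q_i, so q_j = q_i and 168 = 6q_i, giving q_i = 28.
Total output Q = 56, so price P = 185 - 2·56 = 73.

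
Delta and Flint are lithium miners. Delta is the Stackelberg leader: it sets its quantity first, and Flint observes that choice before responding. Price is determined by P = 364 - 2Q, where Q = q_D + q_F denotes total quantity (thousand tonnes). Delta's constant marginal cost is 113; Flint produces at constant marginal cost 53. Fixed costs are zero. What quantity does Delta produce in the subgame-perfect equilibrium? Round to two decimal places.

The follower Flint best-responds to any q_D: π_F = (364 - 2Q)q_F - 53q_F.
Follower FOC: 311 - 2q_D - 4q_F = 0, so q_F(q_D) = (311 - 2q_D)/4.
Delta substitutes q_F(q_D) into its own profit: π_D = q_D(364 - 2q_D - (311 - 2q_D)/2) - 113q_D = (417/2 - q_D)q_D - 113q_D.
The leader's first-order condition 191/2 - 2q_D = 0 yields q_D = 191/4.
Then q_F = (311 - 2·(191/4))/4 = 431/8.

47.75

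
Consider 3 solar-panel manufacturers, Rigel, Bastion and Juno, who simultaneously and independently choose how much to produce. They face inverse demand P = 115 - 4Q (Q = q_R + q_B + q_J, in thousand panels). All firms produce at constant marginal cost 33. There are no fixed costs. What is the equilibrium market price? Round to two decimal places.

53.50

A representative firm's profit is π_i = q_i(115 - 4Q) - 33q_i.
Setting ∂π_i/∂q_i = 0 with rivals' quantities fixed: 82 - 8q_i - 4·Σ_{j≠i} q_j = 0.
With identical firms every q_j equals q_i, so Σ_{j≠i} q_j = 2q_i and 82 = 16q_i, giving q_i = 41/8.
Total output Q = 123/8, so price P = 115 - 4·(123/8) = 107/2.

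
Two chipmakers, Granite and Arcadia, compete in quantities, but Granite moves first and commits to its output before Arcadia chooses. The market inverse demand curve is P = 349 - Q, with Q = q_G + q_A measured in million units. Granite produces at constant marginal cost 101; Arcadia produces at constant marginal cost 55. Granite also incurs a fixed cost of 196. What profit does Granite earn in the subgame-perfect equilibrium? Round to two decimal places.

4904.50

Solve by backward induction. Given q_G, the follower Arcadia maximises π_A = (349 - q_G - q_A)q_A - 55q_A.
∂π_A/∂q_A = 294 - q_G - 2q_A = 0 gives the reaction function q_A = (294 - q_G)/2.
The leader anticipates this reaction. Substituting into P = 349 - Q gives P = 202 - (1/2)q_G, so π_G = (202 - (1/2)q_G)q_G - 101q_G.
The leader's first-order condition 101 - q_G = 0 yields q_G = 101.
Then q_A = (294 - 101)/2 = 193/2.
Price P = 349 - 395/2 = 303/2.
Granite's profit: (303/2 - 101)·101 - 196 = 4904.5000.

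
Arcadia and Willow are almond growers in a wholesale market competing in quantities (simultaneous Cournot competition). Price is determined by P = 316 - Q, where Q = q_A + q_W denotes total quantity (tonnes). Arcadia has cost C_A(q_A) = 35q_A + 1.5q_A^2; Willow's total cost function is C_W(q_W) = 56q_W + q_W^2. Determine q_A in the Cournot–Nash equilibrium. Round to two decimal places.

45.47

Arcadia's profit: π_A = (316 - Q)q_A - (35q_A + (3/2)q_A²). Setting ∂π_A/∂q_A = 0: 281 - 5q_A - (q_W) = 0.
Willow's profit: π_W = (316 - Q)q_W - (56q_W + q_W²). Setting ∂π_W/∂q_W = 0: 260 - 4q_W - (q_A) = 0.
Best responses: q_A = (281 - q_W)/5, q_W = (260 - q_A)/4.
Substituting one into the other gives q_A = 864/19 and q_W = 1019/19.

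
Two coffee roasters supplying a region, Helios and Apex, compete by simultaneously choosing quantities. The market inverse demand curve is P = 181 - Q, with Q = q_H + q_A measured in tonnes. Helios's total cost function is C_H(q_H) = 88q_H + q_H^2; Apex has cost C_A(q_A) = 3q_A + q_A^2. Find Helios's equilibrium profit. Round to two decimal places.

334.54

Helios's profit: π_H = (181 - Q)q_H - (88q_H + q_H²). Setting ∂π_H/∂q_H = 0: 93 - 4q_H - (q_A) = 0.
Apex's profit: π_A = (181 - Q)q_A - (3q_A + q_A²). Setting ∂π_A/∂q_A = 0: 178 - 4q_A - (q_H) = 0.
Best responses: q_H = (93 - q_A)/4, q_A = (178 - q_H)/4.
Solving the pair: q_H = 194/15, q_A = 619/15.
Price P = 181 - 271/5 = 634/5.
Helios's profit: (634/5)·(194/15) - 88·(194/15) - (194/15)² = 334.5422.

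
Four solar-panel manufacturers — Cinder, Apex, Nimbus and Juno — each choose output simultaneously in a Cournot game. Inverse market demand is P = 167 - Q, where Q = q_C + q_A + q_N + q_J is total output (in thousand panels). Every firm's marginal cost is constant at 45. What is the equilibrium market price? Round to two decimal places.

Each firm earns π_i = (167 - Q)q_i - 45q_i.
First-order condition (treating rivals' output as given): 122 - 2q_i - Σ_{j≠i} q_j = 0.
With identical firms every q_j equals q_i, so Σ_{j≠i} q_j = 3q_i and 122 = 5q_i, giving q_i = 122/5.
Total output Q = 488/5, so price P = 167 - 488/5 = 347/5.

69.40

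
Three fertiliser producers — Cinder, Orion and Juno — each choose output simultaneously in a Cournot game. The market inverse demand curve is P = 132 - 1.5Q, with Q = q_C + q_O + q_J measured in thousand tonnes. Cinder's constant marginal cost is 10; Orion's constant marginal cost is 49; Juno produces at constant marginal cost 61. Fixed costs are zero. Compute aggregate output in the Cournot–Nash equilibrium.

Cinder's profit: π_C = (132 - 1.5Q)q_C - (10q_C). Setting ∂π_C/∂q_C = 0: 122 - 3q_C - (3/2)(q_O + q_J) = 0.
Orion's profit: π_O = (132 - 1.5Q)q_O - (49q_O). Setting ∂π_O/∂q_O = 0: 83 - 3q_O - (3/2)(q_C + q_J) = 0.
Juno's first-order condition: 71 - 3q_J - (3/2)(q_C + q_O) = 0.
Adding the 3 conditions: 276 − 3Q − 3Q = 0, i.e. Q = 46.
Back-substituting: q_C = (122 − 69)/(3/2) = 106/3, q_O = (83 − 69)/(3/2) = 28/3, q_J = (71 − 69)/(3/2) = 4/3.
Total output Q = 106/3 + 28/3 + 4/3 = 46.

46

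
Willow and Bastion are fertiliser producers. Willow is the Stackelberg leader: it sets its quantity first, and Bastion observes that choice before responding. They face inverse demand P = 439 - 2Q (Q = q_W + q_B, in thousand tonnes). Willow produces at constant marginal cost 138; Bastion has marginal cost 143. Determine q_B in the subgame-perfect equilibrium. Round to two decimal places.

The follower Bastion best-responds to any q_W: π_B = (439 - 2Q)q_B - 143q_B.
Follower FOC: 296 - 2q_W - 4q_B = 0, so q_B(q_W) = (296 - 2q_W)/4.
The leader anticipates this reaction. Substituting into P = 439 - 2Q gives P = 291 - q_W, so π_W = (291 - q_W)q_W - 138q_W.
The leader's first-order condition 153 - 2q_W = 0 yields q_W = 153/2.
Then q_B = (296 - 2·(153/2))/4 = 143/4.

35.75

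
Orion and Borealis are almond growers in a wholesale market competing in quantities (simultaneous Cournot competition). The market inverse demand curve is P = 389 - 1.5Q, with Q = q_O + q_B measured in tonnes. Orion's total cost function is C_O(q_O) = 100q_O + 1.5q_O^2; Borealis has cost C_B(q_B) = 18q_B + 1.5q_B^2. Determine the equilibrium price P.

257

Orion's profit: π_O = (389 - 1.5Q)q_O - (100q_O + (3/2)q_O²). Setting ∂π_O/∂q_O = 0: 289 - 6q_O - (3/2)(q_B) = 0.
Borealis's profit: π_B = (389 - 1.5Q)q_B - (18q_B + (3/2)q_B²). Setting ∂π_B/∂q_B = 0: 371 - 6q_B - (3/2)(q_O) = 0.
So q_O = (289 - (3/2)q_B)/6 and q_B = (371 - (3/2)q_O)/6.
Substituting one into the other gives q_O = 314/9 and q_B = 478/9.
Total output Q = 88, so price P = 389 - (3/2)·88 = 257.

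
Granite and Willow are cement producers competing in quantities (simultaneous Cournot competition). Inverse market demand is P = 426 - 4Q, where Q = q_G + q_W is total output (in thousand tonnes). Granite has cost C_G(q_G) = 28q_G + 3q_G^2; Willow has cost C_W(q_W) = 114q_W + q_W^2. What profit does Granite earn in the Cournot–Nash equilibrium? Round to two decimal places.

Granite's profit: π_G = (426 - 4Q)q_G - (28q_G + 3q_G²). Setting ∂π_G/∂q_G = 0: 398 - 14q_G - 4(q_W) = 0.
Willow's profit: π_W = (426 - 4Q)q_W - (114q_W + q_W²). Setting ∂π_W/∂q_W = 0: 312 - 10q_W - 4(q_G) = 0.
Best responses: q_G = (398 - 4q_W)/14, q_W = (312 - 4q_G)/10.
Substituting one into the other gives q_G = 683/31 and q_W = 694/31.
Price P = 426 - 4·(1377/31) = 248.3226.
Granite's profit: 248.3226·(683/31) - 28·(683/31) - 3(683/31)² = 3397.9428.

3397.94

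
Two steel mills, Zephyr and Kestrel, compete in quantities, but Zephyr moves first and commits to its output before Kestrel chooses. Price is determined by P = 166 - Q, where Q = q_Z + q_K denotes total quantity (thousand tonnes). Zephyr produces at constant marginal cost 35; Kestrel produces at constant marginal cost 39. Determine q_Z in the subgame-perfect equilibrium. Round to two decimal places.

Solve by backward induction. Given q_Z, the follower Kestrel maximises π_K = (166 - q_Z - q_K)q_K - 39q_K.
∂π_K/∂q_K = 127 - q_Z - 2q_K = 0 gives the reaction function q_K = (127 - q_Z)/2.
The leader anticipates this reaction. Substituting into P = 166 - Q gives P = 205/2 - (1/2)q_Z, so π_Z = (205/2 - (1/2)q_Z)q_Z - 35q_Z.
The leader's first-order condition 135/2 - q_Z = 0 yields q_Z = 135/2.
Then q_K = (127 - 135/2)/2 = 119/4.

67.50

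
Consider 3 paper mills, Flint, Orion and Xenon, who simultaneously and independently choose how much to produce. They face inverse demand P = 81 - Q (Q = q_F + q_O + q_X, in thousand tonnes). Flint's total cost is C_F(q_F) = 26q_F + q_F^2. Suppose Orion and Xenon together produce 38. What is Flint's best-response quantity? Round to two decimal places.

With rivals' combined output fixed at 38, Flint's profit is π_F = (81 - 38 - q_F)q_F - (26q_F + q_F²) = (43 - q_F)q_F - (26q_F + q_F²).
∂π_F/∂q_F = 17 - 4q_F = 0, so q_F = 17/4.

4.25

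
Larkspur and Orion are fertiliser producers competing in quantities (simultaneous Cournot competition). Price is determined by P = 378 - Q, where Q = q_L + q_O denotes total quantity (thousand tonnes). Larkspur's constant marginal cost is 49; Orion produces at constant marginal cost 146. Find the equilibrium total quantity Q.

Larkspur's profit: π_L = (378 - Q)q_L - (49q_L). Setting ∂π_L/∂q_L = 0: 329 - 2q_L - (q_O) = 0.
Orion's first-order condition: 232 - 2q_O - (q_L) = 0.
Rearranging gives the reaction functions q_L = (329 - q_O)/2 and q_O = (232 - q_L)/2.
Solving the pair: q_L = 142, q_O = 45.
Total output Q = 142 + 45 = 187.

187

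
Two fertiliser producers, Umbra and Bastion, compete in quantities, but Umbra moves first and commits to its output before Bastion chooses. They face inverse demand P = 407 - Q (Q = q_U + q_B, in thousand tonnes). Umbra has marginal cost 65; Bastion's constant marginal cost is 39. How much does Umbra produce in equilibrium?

The follower Bastion best-responds to any q_U: π_B = (407 - Q)q_B - 39q_B.
Setting the follower's marginal profit to zero, 368 - q_U - 2q_B = 0, i.e. q_B = (368 - q_U)/2.
The leader anticipates this reaction. Substituting into P = 407 - Q gives P = 223 - (1/2)q_U, so π_U = (223 - (1/2)q_U)q_U - 65q_U.
Leader FOC: 158 - q_U = 0, so q_U = 158.
Then q_B = (368 - 158)/2 = 105.

158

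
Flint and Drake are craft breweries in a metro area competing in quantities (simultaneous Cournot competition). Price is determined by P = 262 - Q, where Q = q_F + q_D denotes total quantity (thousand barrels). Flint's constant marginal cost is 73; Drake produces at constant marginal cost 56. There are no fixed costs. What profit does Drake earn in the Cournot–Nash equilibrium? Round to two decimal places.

Flint's profit: π_F = (262 - Q)q_F - (73q_F). Setting ∂π_F/∂q_F = 0: 189 - 2q_F - (q_D) = 0.
Drake's profit: π_D = (262 - Q)q_D - (56q_D). Setting ∂π_D/∂q_D = 0: 206 - 2q_D - (q_F) = 0.
Best responses: q_F = (189 - q_D)/2, q_D = (206 - q_F)/2.
Solving the pair: q_F = 172/3, q_D = 223/3.
Price P = 262 - 395/3 = 391/3.
Drake's profit: (391/3 - 56)·(223/3) = 5525.4444.

5525.44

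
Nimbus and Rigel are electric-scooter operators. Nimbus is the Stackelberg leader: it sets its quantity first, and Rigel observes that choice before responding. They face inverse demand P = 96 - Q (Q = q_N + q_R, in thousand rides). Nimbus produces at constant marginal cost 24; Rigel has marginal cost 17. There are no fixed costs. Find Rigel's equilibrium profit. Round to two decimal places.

540.56

The follower Rigel best-responds to any q_N: π_R = (96 - Q)q_R - 17q_R.
∂π_R/∂q_R = 79 - q_N - 2q_R = 0 gives the reaction function q_R = (79 - q_N)/2.
Nimbus substitutes q_R(q_N) into its own profit: π_N = q_N(96 - q_N - (79 - q_N)/2) - 24q_N = (113/2 - (1/2)q_N)q_N - 24q_N.
Maximising: ∂π_N/∂q_N = 65/2 - q_N = 0, giving q_N = 65/2.
Then q_R = (79 - 65/2)/2 = 93/4.
Price P = 96 - 223/4 = 161/4.
Rigel's profit: (161/4 - 17)·(93/4) = 540.5625.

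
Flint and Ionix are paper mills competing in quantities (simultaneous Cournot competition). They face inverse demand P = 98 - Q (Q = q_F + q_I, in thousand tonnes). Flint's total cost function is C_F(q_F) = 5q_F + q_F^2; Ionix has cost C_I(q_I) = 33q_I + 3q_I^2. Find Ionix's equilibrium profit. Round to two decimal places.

Flint's profit: π_F = (98 - Q)q_F - (5q_F + q_F²). Setting ∂π_F/∂q_F = 0: 93 - 4q_F - (q_I) = 0.
Ionix's first-order condition: 65 - 8q_I - (q_F) = 0.
So q_F = (93 - q_I)/4 and q_I = (65 - q_F)/8.
Substituting one into the other gives q_F = 679/31 and q_I = 167/31.
Price P = 98 - 846/31 = 70.7097.
Ionix's profit: 70.7097·(167/31) - 33·(167/31) - 3(167/31)² = 116.0832.

116.08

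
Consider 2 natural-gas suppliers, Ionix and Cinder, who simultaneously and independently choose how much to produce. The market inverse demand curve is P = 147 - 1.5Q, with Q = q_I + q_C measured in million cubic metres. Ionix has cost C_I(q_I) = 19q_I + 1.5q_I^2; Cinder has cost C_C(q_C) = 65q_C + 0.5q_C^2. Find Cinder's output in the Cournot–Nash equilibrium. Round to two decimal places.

Ionix's profit: π_I = (147 - 1.5Q)q_I - (19q_I + (3/2)q_I²). Setting ∂π_I/∂q_I = 0: 128 - 6q_I - (3/2)(q_C) = 0.
Cinder's first-order condition: 82 - 4q_C - (3/2)(q_I) = 0.
Best responses: q_I = (128 - (3/2)q_C)/6, q_C = (82 - (3/2)q_I)/4.
Solving the pair: q_I = 1556/87, q_C = 400/29.

13.79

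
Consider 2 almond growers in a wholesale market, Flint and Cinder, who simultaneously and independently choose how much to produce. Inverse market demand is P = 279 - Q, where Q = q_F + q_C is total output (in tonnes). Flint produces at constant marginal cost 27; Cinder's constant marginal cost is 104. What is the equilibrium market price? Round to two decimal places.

136.67

Flint's profit: π_F = (279 - Q)q_F - (27q_F). Setting ∂π_F/∂q_F = 0: 252 - 2q_F - (q_C) = 0.
Cinder's profit: π_C = (279 - Q)q_C - (104q_C). Setting ∂π_C/∂q_C = 0: 175 - 2q_C - (q_F) = 0.
Rearranging gives the reaction functions q_F = (252 - q_C)/2 and q_C = (175 - q_F)/2.
Solving the pair: q_F = 329/3, q_C = 98/3.
Total output Q = 427/3, so price P = 279 - 427/3 = 410/3.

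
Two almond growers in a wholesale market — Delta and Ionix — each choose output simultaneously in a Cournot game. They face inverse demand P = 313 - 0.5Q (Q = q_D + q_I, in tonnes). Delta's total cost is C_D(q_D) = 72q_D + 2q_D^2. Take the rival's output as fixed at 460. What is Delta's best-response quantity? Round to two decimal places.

With the rival's output fixed at 460, Delta's profit is π_D = (313 - (1/2)·460 - (1/2)q_D)q_D - (72q_D + 2q_D²) = (83 - (1/2)q_D)q_D - (72q_D + 2q_D²).
∂π_D/∂q_D = 11 - 5q_D = 0, so q_D = 11/5.

2.20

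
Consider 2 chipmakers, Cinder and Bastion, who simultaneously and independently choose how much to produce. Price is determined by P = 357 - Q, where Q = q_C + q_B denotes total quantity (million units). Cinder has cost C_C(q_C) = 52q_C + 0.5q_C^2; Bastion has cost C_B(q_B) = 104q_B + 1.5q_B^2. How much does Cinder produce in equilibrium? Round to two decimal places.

90.86

Cinder's profit: π_C = (357 - Q)q_C - (52q_C + (1/2)q_C²). Setting ∂π_C/∂q_C = 0: 305 - 3q_C - (q_B) = 0.
Bastion's profit: π_B = (357 - Q)q_B - (104q_B + (3/2)q_B²). Setting ∂π_B/∂q_B = 0: 253 - 5q_B - (q_C) = 0.
Rearranging gives the reaction functions q_C = (305 - q_B)/3 and q_B = (253 - q_C)/5.
Substituting one into the other gives q_C = 636/7 and q_B = 227/7.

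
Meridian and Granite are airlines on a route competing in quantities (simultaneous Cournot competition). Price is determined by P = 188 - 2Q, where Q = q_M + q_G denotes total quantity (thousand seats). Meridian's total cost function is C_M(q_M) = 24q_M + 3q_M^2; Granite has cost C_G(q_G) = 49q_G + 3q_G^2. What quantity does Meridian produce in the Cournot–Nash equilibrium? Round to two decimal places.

14.19

Meridian's profit: π_M = (188 - 2Q)q_M - (24q_M + 3q_M²). Setting ∂π_M/∂q_M = 0: 164 - 10q_M - 2(q_G) = 0.
Granite's first-order condition: 139 - 10q_G - 2(q_M) = 0.
So q_M = (164 - 2q_G)/10 and q_G = (139 - 2q_M)/10.
Substituting one into the other gives q_M = 227/16 and q_G = 177/16.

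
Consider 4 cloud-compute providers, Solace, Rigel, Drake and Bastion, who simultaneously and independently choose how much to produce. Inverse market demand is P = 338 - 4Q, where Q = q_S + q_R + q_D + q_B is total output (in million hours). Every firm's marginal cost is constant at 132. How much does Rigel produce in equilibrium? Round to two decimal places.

A representative firm's profit is π_i = q_i(338 - 4Q) - 132q_i.
First-order condition (treating rivals' output as given): 206 - 8q_i - 4·Σ_{j≠i} q_j = 0.
By symmetry each firm produces the same amount; substituting Σ_{j≠i} q_j = 3q_i yields q_i = 206/20 = 103/10.

10.30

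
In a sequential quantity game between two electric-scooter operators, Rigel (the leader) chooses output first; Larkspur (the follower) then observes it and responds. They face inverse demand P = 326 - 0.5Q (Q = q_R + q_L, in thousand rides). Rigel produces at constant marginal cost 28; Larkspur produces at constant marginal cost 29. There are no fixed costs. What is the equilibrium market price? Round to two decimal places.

Solve by backward induction. Given q_R, the follower Larkspur maximises π_L = (326 - (1/2)q_R - (1/2)q_L)q_L - 29q_L.
∂π_L/∂q_L = 297 - (1/2)q_R - q_L = 0 gives the reaction function q_L = (297 - (1/2)q_R).
Rigel substitutes q_L(q_R) into its own profit: π_R = q_R(326 - (1/2)q_R - (297 - (1/2)q_R)/2) - 28q_R = (355/2 - (1/4)q_R)q_R - 28q_R.
Leader FOC: 299/2 - (1/2)q_R = 0, so q_R = 299.
Then q_L = (297 - (1/2)·299) = 295/2.
Total output Q = 893/2, so price P = 326 - (1/2)·(893/2) = 411/4.

102.75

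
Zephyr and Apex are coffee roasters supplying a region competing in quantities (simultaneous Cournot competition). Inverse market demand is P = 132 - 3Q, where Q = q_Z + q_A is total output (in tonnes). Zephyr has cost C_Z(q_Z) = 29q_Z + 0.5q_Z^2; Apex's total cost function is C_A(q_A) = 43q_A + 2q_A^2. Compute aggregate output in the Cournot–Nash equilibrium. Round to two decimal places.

17.66

Zephyr's profit: π_Z = (132 - 3Q)q_Z - (29q_Z + (1/2)q_Z²). Setting ∂π_Z/∂q_Z = 0: 103 - 7q_Z - 3(q_A) = 0.
Apex's first-order condition: 89 - 10q_A - 3(q_Z) = 0.
Rearranging gives the reaction functions q_Z = (103 - 3q_A)/7 and q_A = (89 - 3q_Z)/10.
Solving the pair: q_Z = 763/61, q_A = 314/61.
Total output Q = 763/61 + 314/61 = 1077/61.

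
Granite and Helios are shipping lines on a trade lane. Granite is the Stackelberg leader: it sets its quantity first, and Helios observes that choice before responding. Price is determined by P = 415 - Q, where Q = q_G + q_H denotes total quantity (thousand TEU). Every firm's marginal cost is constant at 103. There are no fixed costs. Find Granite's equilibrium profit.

12168

Solve by backward induction. Given q_G, the follower Helios maximises π_H = (415 - q_G - q_H)q_H - 103q_H.
Setting the follower's marginal profit to zero, 312 - q_G - 2q_H = 0, i.e. q_H = (312 - q_G)/2.
The leader anticipates this reaction. Substituting into P = 415 - Q gives P = 259 - (1/2)q_G, so π_G = (259 - (1/2)q_G)q_G - 103q_G.
The leader's first-order condition 156 - q_G = 0 yields q_G = 156.
Then q_H = (312 - 156)/2 = 78.
Price P = 415 - 234 = 181.
Granite's profit: (181 - 103)·156 = 12168.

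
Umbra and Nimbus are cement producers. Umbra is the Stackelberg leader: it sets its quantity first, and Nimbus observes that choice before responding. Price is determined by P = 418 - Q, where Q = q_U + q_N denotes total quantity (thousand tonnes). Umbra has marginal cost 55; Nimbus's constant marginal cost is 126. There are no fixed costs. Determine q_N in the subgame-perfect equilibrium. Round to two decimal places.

The follower Nimbus best-responds to any q_U: π_N = (418 - Q)q_N - 126q_N.
Follower FOC: 292 - q_U - 2q_N = 0, so q_N(q_U) = (292 - q_U)/2.
Umbra substitutes q_N(q_U) into its own profit: π_U = q_U(418 - q_U - (292 - q_U)/2) - 55q_U = (272 - (1/2)q_U)q_U - 55q_U.
Maximising: ∂π_U/∂q_U = 217 - q_U = 0, giving q_U = 217.
Then q_N = (292 - 217)/2 = 75/2.

37.50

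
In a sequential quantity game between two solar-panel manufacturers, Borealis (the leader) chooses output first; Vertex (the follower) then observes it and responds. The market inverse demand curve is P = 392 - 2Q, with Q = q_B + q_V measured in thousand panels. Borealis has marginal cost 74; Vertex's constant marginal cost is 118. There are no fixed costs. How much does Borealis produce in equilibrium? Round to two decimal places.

90.50

Solve by backward induction. Given q_B, the follower Vertex maximises π_V = (392 - 2q_B - 2q_V)q_V - 118q_V.
Follower FOC: 274 - 2q_B - 4q_V = 0, so q_V(q_B) = (274 - 2q_B)/4.
The leader anticipates this reaction. Substituting into P = 392 - 2Q gives P = 255 - q_B, so π_B = (255 - q_B)q_B - 74q_B.
The leader's first-order condition 181 - 2q_B = 0 yields q_B = 181/2.
Then q_V = (274 - 2·(181/2))/4 = 93/4.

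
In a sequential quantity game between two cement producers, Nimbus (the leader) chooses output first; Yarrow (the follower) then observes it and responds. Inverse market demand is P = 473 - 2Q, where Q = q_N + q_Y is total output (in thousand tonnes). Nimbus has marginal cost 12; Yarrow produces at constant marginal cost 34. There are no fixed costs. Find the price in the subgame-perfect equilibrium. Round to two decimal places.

132.75

Solve by backward induction. Given q_N, the follower Yarrow maximises π_Y = (473 - 2q_N - 2q_Y)q_Y - 34q_Y.
Follower FOC: 439 - 2q_N - 4q_Y = 0, so q_Y(q_N) = (439 - 2q_N)/4.
The leader anticipates this reaction. Substituting into P = 473 - 2Q gives P = 507/2 - q_N, so π_N = (507/2 - q_N)q_N - 12q_N.
The leader's first-order condition 483/2 - 2q_N = 0 yields q_N = 483/4.
Then q_Y = (439 - 2·(483/4))/4 = 395/8.
Total output Q = 1361/8, so price P = 473 - 2·(1361/8) = 531/4.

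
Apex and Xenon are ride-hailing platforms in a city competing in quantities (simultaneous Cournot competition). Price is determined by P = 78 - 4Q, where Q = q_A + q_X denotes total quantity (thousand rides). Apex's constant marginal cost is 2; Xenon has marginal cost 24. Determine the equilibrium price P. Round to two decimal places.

34.67

Apex's profit: π_A = (78 - 4Q)q_A - (2q_A). Setting ∂π_A/∂q_A = 0: 76 - 8q_A - 4(q_X) = 0.
Xenon's first-order condition: 54 - 8q_X - 4(q_A) = 0.
Rearranging gives the reaction functions q_A = (76 - 4q_X)/8 and q_X = (54 - 4q_A)/8.
Substituting one into the other gives q_A = 49/6 and q_X = 8/3.
Total output Q = 65/6, so price P = 78 - 4·(65/6) = 104/3.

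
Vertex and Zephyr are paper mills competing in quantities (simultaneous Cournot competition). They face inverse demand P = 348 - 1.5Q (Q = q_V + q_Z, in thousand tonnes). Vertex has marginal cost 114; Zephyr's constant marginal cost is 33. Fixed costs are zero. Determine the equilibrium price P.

Vertex's profit: π_V = (348 - 1.5Q)q_V - (114q_V). Setting ∂π_V/∂q_V = 0: 234 - 3q_V - (3/2)(q_Z) = 0.
Zephyr's profit: π_Z = (348 - 1.5Q)q_Z - (33q_Z). Setting ∂π_Z/∂q_Z = 0: 315 - 3q_Z - (3/2)(q_V) = 0.
So q_V = (234 - (3/2)q_Z)/3 and q_Z = (315 - (3/2)q_V)/3.
Solving the pair: q_V = 34, q_Z = 88.
Total output Q = 122, so price P = 348 - (3/2)·122 = 165.

165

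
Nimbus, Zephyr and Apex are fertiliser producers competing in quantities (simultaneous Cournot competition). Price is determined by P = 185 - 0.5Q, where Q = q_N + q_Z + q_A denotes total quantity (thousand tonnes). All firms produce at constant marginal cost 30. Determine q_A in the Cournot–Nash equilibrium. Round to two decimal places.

Each firm earns π_i = (185 - 0.5Q)q_i - 30q_i.
Setting ∂π_i/∂q_i = 0 with rivals' quantities fixed: 155 - q_i - (1/2)·Σ_{j≠i} q_j = 0.
By symmetry each firm produces the same amount; substituting Σ_{j≠i} q_j = 2q_i yields q_i = 155/2.

77.50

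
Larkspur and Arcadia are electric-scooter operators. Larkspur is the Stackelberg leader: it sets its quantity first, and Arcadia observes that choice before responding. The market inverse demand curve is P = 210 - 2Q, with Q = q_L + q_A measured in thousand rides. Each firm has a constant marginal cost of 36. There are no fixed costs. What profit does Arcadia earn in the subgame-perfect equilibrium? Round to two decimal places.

Solve by backward induction. Given q_L, the follower Arcadia maximises π_A = (210 - 2q_L - 2q_A)q_A - 36q_A.
Follower FOC: 174 - 2q_L - 4q_A = 0, so q_A(q_L) = (174 - 2q_L)/4.
The leader anticipates this reaction. Substituting into P = 210 - 2Q gives P = 123 - q_L, so π_L = (123 - q_L)q_L - 36q_L.
Leader FOC: 87 - 2q_L = 0, so q_L = 87/2.
Then q_A = (174 - 2·(87/2))/4 = 87/4.
Price P = 210 - 2·(261/4) = 159/2.
Arcadia's profit: (159/2 - 36)·(87/4) = 946.1250.

946.13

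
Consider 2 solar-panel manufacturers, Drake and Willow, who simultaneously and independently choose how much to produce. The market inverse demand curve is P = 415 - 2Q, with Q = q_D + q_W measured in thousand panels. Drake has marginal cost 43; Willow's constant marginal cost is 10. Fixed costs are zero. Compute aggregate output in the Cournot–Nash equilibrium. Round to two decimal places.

Drake's profit: π_D = (415 - 2Q)q_D - (43q_D). Setting ∂π_D/∂q_D = 0: 372 - 4q_D - 2(q_W) = 0.
Willow's first-order condition: 405 - 4q_W - 2(q_D) = 0.
Rearranging gives the reaction functions q_D = (372 - 2q_W)/4 and q_W = (405 - 2q_D)/4.
Substituting one into the other gives q_D = 113/2 and q_W = 73.
Total output Q = 113/2 + 73 = 259/2.

129.50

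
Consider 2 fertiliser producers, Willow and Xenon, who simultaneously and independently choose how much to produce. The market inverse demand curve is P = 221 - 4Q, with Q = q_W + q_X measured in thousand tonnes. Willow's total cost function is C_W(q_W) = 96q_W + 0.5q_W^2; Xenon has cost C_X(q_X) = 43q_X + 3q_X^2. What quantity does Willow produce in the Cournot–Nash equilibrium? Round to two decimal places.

9.44

Willow's profit: π_W = (221 - 4Q)q_W - (96q_W + (1/2)q_W²). Setting ∂π_W/∂q_W = 0: 125 - 9q_W - 4(q_X) = 0.
Xenon's first-order condition: 178 - 14q_X - 4(q_W) = 0.
So q_W = (125 - 4q_X)/9 and q_X = (178 - 4q_W)/14.
Substituting one into the other gives q_W = 519/55 and q_X = 551/55.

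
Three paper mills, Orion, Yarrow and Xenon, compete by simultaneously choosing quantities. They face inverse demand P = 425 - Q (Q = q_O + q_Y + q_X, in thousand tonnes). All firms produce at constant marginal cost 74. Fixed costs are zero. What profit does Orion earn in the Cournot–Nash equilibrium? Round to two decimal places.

7700.06

A representative firm's profit is π_i = q_i(425 - Q) - 74q_i.
First-order condition (treating rivals' output as given): 351 - 2q_i - Σ_{j≠i} q_j = 0.
With identical firms every q_j equals q_i, so Σ_{j≠i} q_j = 2q_i and 351 = 4q_i, giving q_i = 351/4.
Price P = 425 - 1053/4 = 647/4.
Orion's profit: (647/4 - 74)·(351/4) = 7700.0625.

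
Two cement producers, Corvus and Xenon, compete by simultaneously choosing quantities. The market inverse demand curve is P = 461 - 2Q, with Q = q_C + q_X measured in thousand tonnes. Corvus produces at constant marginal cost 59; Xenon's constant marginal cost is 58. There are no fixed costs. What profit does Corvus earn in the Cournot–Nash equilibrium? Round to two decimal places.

8933.39

Corvus's profit: π_C = (461 - 2Q)q_C - (59q_C). Setting ∂π_C/∂q_C = 0: 402 - 4q_C - 2(q_X) = 0.
Xenon's first-order condition: 403 - 4q_X - 2(q_C) = 0.
Rearranging gives the reaction functions q_C = (402 - 2q_X)/4 and q_X = (403 - 2q_C)/4.
Solving the pair: q_C = 401/6, q_X = 202/3.
Price P = 461 - 2·(805/6) = 578/3.
Corvus's profit: (578/3 - 59)·(401/6) = 8933.3889.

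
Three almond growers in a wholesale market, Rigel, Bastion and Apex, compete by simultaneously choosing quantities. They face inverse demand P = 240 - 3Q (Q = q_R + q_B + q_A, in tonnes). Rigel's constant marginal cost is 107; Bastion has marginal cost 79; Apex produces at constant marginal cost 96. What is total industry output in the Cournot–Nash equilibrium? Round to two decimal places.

36.50

Rigel's profit: π_R = (240 - 3Q)q_R - (107q_R). Setting ∂π_R/∂q_R = 0: 133 - 6q_R - 3(q_B + q_A) = 0.
Bastion's profit: π_B = (240 - 3Q)q_B - (79q_B). Setting ∂π_B/∂q_B = 0: 161 - 6q_B - 3(q_R + q_A) = 0.
Apex's first-order condition: 144 - 6q_A - 3(q_R + q_B) = 0.
Adding the 3 conditions: 438 − 6Q − 6Q = 0, i.e. Q = 73/2.
Back-substituting: q_R = (133 − 219/2)/3 = 47/6, q_B = (161 − 219/2)/3 = 103/6, q_A = (144 − 219/2)/3 = 23/2.
Total output Q = 47/6 + 103/6 + 23/2 = 73/2.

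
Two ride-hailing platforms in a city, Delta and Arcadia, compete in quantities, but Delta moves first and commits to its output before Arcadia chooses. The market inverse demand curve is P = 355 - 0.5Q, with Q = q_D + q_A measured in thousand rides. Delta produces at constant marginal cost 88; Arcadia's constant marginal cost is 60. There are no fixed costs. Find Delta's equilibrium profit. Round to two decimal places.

14280.25

The follower Arcadia best-responds to any q_D: π_A = (355 - 0.5Q)q_A - 60q_A.
Follower FOC: 295 - (1/2)q_D - q_A = 0, so q_A(q_D) = (295 - (1/2)q_D).
The leader anticipates this reaction. Substituting into P = 355 - 0.5Q gives P = 415/2 - (1/4)q_D, so π_D = (415/2 - (1/4)q_D)q_D - 88q_D.
Maximising: ∂π_D/∂q_D = 239/2 - (1/2)q_D = 0, giving q_D = 239.
Then q_A = (295 - (1/2)·239) = 351/2.
Price P = 355 - (1/2)·(829/2) = 591/4.
Delta's profit: (591/4 - 88)·239 = 14280.2500.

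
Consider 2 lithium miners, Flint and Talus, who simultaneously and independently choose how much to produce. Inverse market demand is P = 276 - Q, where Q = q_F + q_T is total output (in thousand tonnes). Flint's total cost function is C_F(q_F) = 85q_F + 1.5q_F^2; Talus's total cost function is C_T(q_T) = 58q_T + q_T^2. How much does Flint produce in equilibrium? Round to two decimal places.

Flint's profit: π_F = (276 - Q)q_F - (85q_F + (3/2)q_F²). Setting ∂π_F/∂q_F = 0: 191 - 5q_F - (q_T) = 0.
Talus's first-order condition: 218 - 4q_T - (q_F) = 0.
So q_F = (191 - q_T)/5 and q_T = (218 - q_F)/4.
Solving the pair: q_F = 546/19, q_T = 899/19.

28.74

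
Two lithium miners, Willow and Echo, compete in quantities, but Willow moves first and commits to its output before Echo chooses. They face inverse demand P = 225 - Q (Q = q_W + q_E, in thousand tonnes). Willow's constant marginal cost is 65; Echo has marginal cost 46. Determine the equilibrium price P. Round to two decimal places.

The follower Echo best-responds to any q_W: π_E = (225 - Q)q_E - 46q_E.
Setting the follower's marginal profit to zero, 179 - q_W - 2q_E = 0, i.e. q_E = (179 - q_W)/2.
Willow substitutes q_E(q_W) into its own profit: π_W = q_W(225 - q_W - (179 - q_W)/2) - 65q_W = (271/2 - (1/2)q_W)q_W - 65q_W.
The leader's first-order condition 141/2 - q_W = 0 yields q_W = 141/2.
Then q_E = (179 - 141/2)/2 = 217/4.
Total output Q = 499/4, so price P = 225 - 499/4 = 401/4.

100.25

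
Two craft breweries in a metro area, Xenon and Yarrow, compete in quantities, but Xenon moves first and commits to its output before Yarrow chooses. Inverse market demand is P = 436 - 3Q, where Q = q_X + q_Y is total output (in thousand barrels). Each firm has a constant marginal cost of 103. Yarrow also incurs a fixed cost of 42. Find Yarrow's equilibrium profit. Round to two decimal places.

The follower Yarrow best-responds to any q_X: π_Y = (436 - 3Q)q_Y - 103q_Y.
Setting the follower's marginal profit to zero, 333 - 3q_X - 6q_Y = 0, i.e. q_Y = (333 - 3q_X)/6.
The leader anticipates this reaction. Substituting into P = 436 - 3Q gives P = 539/2 - (3/2)q_X, so π_X = (539/2 - (3/2)q_X)q_X - 103q_X.
Leader FOC: 333/2 - 3q_X = 0, so q_X = 111/2.
Then q_Y = (333 - 3·(111/2))/6 = 111/4.
Price P = 436 - 3·(333/4) = 745/4.
Yarrow's profit: (745/4 - 103)·(111/4) - 42 = 2268.1875.

2268.19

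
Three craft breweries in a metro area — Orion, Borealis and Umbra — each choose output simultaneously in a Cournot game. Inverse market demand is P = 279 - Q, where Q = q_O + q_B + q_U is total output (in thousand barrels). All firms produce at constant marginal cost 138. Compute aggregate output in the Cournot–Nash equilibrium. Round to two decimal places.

Each firm earns π_i = (279 - Q)q_i - 138q_i.
Setting ∂π_i/∂q_i = 0 with rivals' quantities fixed: 141 - 2q_i - Σ_{j≠i} q_j = 0.
With identical firms every q_j equals q_i, so Σ_{j≠i} q_j = 2q_i and 141 = 4q_i, giving q_i = 141/4.
Total output Q = 141/4 + 141/4 + 141/4 = 423/4.

105.75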